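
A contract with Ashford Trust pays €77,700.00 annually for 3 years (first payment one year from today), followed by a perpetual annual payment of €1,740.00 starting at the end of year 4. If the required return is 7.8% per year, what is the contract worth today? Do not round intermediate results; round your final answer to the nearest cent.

€218772.58

PV of 3-year annuity: €77,700.00 × [1 − (1+0.078)^−3] / 0.078 = 200965.26764
Perpetuity value at year 3: €1,740.00 / 0.078 = 22307.69231
PV of perpetuity: 22307.69231 / (1+0.078)^3 = 17807.31180
Total PV = 200965.26764 + 17807.31180 = 218772.57943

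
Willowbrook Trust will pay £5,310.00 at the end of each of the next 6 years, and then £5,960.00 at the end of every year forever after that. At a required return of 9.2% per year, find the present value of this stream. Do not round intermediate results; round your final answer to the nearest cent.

£61884.07

PV of 6-year annuity: £5,310.00 × [1 − (1+0.092)^−6] / 0.092 = 23678.85603
Perpetuity value at year 6: £5,960.00 / 0.092 = 64782.60870
PV of perpetuity: 64782.60870 / (1+0.092)^6 = 38205.21097
Total PV = 23678.85603 + 38205.21097 = 61884.06700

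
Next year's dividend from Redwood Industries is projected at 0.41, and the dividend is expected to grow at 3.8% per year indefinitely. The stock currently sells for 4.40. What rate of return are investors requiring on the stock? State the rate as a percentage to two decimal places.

P = D₁/(r − g) ⇒ r = D₁/P + g = 0.4100/4.40 + 0.038 = 0.093182 + 0.038 = 0.131182

13.12%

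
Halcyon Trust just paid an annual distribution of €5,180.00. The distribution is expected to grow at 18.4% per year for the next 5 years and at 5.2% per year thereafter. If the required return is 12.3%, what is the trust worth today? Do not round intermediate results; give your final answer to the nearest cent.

D_1 = 6133.12000
D_2 = 7261.61408
D_3 = 8597.75107
D_4 = 10179.73727
D_5 = 12052.80892
Terminal value at year 5: TV = D_5×(1+g_2)/(r−g_2) = 12679.55499/0.071 = 178585.28154
P_0 = D_1/(1+r)^1 + D_2/(1+r)^2 + D_3/(1+r)^3 + D_4/(1+r)^4 + D_5/(1+r)^5 + TV/(1+r)^5
    = 5461.37133 + 5758.02640 + 6070.79542 + 6400.55368 + 6748.22400 + 99987.76975 = 130426.74059

€130426.74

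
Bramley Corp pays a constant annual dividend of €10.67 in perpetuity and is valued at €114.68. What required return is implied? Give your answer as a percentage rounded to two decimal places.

9.30%

P = C/r ⇒ r = C/P = €10.67/€114.68 = 0.093042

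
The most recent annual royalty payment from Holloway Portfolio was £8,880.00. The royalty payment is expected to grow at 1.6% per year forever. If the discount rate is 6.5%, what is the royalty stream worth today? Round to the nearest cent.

D₁ = D₀ × (1 + g) = £8,880.00 × 1.016 = £9,022.0800
Growing perpetuity: P = D₁ / (r − g) = £9,022.0800 / (0.065 − 0.016) = £184,124.08

£184124.08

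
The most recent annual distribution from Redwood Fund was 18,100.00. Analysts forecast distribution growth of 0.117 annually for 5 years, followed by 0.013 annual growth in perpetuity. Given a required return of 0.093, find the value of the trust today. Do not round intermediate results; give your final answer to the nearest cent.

352122.65

D_1 = 20217.70000
D_2 = 22583.17090
D_3 = 25225.40190
D_4 = 28176.77392
D_5 = 31473.45647
Terminal value at year 5: TV = D_5×(1+g_2)/(r−g_2) = 31882.61140/0.08 = 398532.64249
P_0 = D_1/(1+r)^1 + D_2/(1+r)^2 + D_3/(1+r)^3 + D_4/(1+r)^4 + D_5/(1+r)^5 + TV/(1+r)^5
    = 18497.43824 + 18903.60340 + 19318.68710 + 19742.88517 + 20176.39774 + 255483.63643 = 352122.64809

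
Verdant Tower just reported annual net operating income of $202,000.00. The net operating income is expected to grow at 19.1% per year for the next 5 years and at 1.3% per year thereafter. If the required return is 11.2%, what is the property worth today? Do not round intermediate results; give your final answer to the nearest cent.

D_1 = 240582.00000
D_2 = 286533.16200
D_3 = 341260.99594
D_4 = 406441.84617
D_5 = 484072.23878
Terminal value at year 5: TV = D_5×(1+g_2)/(r−g_2) = 490365.17789/0.099 = 4953183.61504
P_0 = D_1/(1+r)^1 + D_2/(1+r)^2 + D_3/(1+r)^3 + D_4/(1+r)^4 + D_5/(1+r)^5 + TV/(1+r)^5
    = 216350.71942 + 231720.95938 + 248183.14984 + 265814.86642 + 284699.19596 + 2913134.19708 = 4159903.08812

$4159903.09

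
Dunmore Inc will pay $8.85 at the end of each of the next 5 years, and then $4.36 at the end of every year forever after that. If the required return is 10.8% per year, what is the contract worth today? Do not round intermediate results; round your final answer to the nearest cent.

PV of 5-year annuity: $8.85 × [1 − (1+0.108)^−5] / 0.108 = 32.87392
Perpetuity value at year 5: $4.36 / 0.108 = 40.37037
PV of perpetuity: 40.37037 / (1+0.108)^5 = 24.17486
Total PV = 32.87392 + 24.17486 = 57.04878

$57.05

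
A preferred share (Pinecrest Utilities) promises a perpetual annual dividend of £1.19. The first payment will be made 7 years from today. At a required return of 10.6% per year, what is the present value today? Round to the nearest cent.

Value at end of year 6: C / r = £1.19 / 0.106 = £11.2264
Discount to today: PV = £11.2264 / (1 + 0.106)^6 = £11.2264 / 1.830336 = £6.13

£6.13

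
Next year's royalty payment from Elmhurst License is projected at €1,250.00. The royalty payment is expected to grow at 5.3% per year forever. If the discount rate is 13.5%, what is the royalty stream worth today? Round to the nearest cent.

€15243.90

Growing perpetuity: P = D₁ / (r − g) = €1,250.0000 / (0.135 − 0.053) = €15,243.90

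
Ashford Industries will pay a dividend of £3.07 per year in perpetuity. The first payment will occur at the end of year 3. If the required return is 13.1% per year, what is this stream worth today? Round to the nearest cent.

Value at end of year 2: C / r = £3.07 / 0.131 = £23.4351
Discount to today: PV = £23.4351 / (1 + 0.131)^2 = £23.4351 / 1.279161 = £18.32

£18.32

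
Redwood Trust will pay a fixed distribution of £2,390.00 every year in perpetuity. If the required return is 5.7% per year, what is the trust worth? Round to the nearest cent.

Level perpetuity: PV = C / r = £2,390.00 / 0.057 = £41,929.82

£41929.82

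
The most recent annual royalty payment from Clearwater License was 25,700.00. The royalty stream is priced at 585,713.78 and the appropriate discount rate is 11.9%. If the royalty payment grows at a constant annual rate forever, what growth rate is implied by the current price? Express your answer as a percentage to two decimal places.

P = D₀(1+g)/(r−g) ⇒ P(r−g) = D₀(1+g) ⇒ g(P+D₀) = P·r − D₀
g = (P·r − D₀)/(P + D₀) = (585,713.78×0.119 − 25,700.00) / (585,713.78 + 25,700.00) = 0.071964

7.20%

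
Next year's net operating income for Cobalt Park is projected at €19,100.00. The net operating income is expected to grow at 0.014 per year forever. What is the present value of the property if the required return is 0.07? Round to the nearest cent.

€341071.43

Growing perpetuity: P = D₁ / (r − g) = €19,100.0000 / (0.07 − 0.014) = €341,071.43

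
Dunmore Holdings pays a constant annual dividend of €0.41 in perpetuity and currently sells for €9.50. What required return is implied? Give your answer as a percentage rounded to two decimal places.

4.32%

P = C/r ⇒ r = C/P = €0.41/€9.50 = 0.043158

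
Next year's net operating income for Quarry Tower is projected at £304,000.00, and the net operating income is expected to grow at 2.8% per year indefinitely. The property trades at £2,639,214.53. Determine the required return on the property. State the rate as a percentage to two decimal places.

P = D₁/(r − g) ⇒ r = D₁/P + g = £304,000.0000/£2,639,214.53 + 0.028 = 0.115186 + 0.028 = 0.143186

14.32%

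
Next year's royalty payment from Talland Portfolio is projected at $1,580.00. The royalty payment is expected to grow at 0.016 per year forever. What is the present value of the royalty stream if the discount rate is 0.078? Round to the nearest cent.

$25483.87

Growing perpetuity: P = D₁ / (r − g) = $1,580.0000 / (0.078 − 0.016) = $25,483.87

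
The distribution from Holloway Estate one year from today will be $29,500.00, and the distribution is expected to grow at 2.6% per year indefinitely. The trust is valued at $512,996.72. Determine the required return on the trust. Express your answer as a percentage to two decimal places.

P = D₁/(r − g) ⇒ r = D₁/P + g = $29,500.0000/$512,996.72 + 0.026 = 0.057505 + 0.026 = 0.083505

8.35%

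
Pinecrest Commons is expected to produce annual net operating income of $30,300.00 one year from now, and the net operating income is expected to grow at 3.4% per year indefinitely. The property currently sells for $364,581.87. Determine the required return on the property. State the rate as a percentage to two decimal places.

11.71%

P = D₁/(r − g) ⇒ r = D₁/P + g = $30,300.0000/$364,581.87 + 0.034 = 0.083109 + 0.034 = 0.117109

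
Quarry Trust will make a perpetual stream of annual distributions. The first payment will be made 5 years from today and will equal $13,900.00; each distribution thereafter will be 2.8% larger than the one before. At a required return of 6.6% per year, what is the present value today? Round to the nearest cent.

Value at end of year 4: C₁ / (r − g) = $13,900.00 / (0.066 − 0.028) = $365,789.4737
Discount to today: PV = $365,789.4737 / (1 + 0.066)^4 = $365,789.4737 / 1.291305 = $283,271.18

$283271.18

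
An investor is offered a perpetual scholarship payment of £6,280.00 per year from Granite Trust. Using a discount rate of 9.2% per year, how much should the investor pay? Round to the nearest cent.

£68260.87

Level perpetuity: PV = C / r = £6,280.00 / 0.092 = £68,260.87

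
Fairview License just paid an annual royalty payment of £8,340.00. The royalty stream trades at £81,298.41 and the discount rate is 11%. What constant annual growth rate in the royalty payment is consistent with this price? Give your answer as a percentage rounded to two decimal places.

P = D₀(1+g)/(r−g) ⇒ P(r−g) = D₀(1+g) ⇒ g(P+D₀) = P·r − D₀
g = (P·r − D₀)/(P + D₀) = (£81,298.41×0.11 − £8,340.00) / (£81,298.41 + £8,340.00) = 0.006725

0.67%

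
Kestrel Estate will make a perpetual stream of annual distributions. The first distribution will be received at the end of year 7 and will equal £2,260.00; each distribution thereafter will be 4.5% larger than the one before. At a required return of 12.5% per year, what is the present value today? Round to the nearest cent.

£13934.88

Value at end of year 6: C₁ / (r − g) = £2,260.00 / (0.125 − 0.045) = £28,250.0000
Discount to today: PV = £28,250.0000 / (1 + 0.125)^6 = £28,250.0000 / 2.027287 = £13,934.88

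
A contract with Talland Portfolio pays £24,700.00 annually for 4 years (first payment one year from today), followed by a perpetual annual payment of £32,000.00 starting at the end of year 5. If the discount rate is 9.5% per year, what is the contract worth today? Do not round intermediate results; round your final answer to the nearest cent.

£313449.39

PV of 4-year annuity: £24,700.00 × [1 − (1+0.095)^−4] / 0.095 = 79150.68369
Perpetuity value at year 4: £32,000.00 / 0.095 = 336842.10526
PV of perpetuity: 336842.10526 / (1+0.095)^4 = 234298.70938
Total PV = 79150.68369 + 234298.70938 = 313449.39308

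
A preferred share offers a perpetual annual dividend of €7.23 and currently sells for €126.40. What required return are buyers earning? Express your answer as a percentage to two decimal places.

P = C/r ⇒ r = C/P = €7.23/€126.40 = 0.057199

5.72%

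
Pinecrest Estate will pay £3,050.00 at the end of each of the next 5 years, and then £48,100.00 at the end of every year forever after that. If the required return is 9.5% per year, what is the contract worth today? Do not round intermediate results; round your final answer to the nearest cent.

PV of 5-year annuity: £3,050.00 × [1 − (1+0.095)^−5] / 0.095 = 11711.11180
Perpetuity value at year 5: £48,100.00 / 0.095 = 506315.78947
PV of perpetuity: 506315.78947 / (1+0.095)^5 = 321625.79684
Total PV = 11711.11180 + 321625.79684 = 333336.90864

£333336.91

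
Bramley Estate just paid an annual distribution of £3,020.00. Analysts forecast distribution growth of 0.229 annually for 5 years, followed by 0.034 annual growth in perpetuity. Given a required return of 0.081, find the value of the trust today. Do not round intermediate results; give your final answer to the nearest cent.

£148757.32

D_1 = 3711.58000
D_2 = 4561.53182
D_3 = 5606.12261
D_4 = 6889.92468
D_5 = 8467.71744
Terminal value at year 5: TV = D_5×(1+g_2)/(r−g_2) = 8755.61983/0.047 = 186289.78360
P_0 = D_1/(1+r)^1 + D_2/(1+r)^2 + D_3/(1+r)^3 + D_4/(1+r)^4 + D_5/(1+r)^5 + TV/(1+r)^5
    = 3433.46901 + 3903.54617 + 4437.98173 + 5045.58700 + 5736.37967 + 126200.35264 = 148757.31621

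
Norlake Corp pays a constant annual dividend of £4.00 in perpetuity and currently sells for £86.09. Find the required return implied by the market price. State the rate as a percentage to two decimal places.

4.65%

P = C/r ⇒ r = C/P = £4.00/£86.09 = 0.046463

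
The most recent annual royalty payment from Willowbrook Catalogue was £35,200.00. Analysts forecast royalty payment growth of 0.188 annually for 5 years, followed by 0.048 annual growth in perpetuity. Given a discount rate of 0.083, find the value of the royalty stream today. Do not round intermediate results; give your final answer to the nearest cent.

D_1 = 41817.60000
D_2 = 49679.30880
D_3 = 59019.01885
D_4 = 70114.59440
D_5 = 83296.13815
Terminal value at year 5: TV = D_5×(1+g_2)/(r−g_2) = 87294.35278/0.035 = 2494124.36506
P_0 = D_1/(1+r)^1 + D_2/(1+r)^2 + D_3/(1+r)^3 + D_4/(1+r)^4 + D_5/(1+r)^5 + TV/(1+r)^5
    = 38612.74238 + 42356.36006 + 46462.93237 + 50967.64880 + 55909.11060 + 1674078.51169 = 1908387.30592

£1908387.31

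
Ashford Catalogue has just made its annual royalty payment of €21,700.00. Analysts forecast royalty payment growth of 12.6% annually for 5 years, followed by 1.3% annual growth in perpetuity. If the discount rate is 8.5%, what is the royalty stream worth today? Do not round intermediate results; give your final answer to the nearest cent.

D_1 = 24434.20000
D_2 = 27512.90920
D_3 = 30979.53576
D_4 = 34882.95726
D_5 = 39278.20988
Terminal value at year 5: TV = D_5×(1+g_2)/(r−g_2) = 39788.82661/0.072 = 552622.59179
P_0 = D_1/(1+r)^1 + D_2/(1+r)^2 + D_3/(1+r)^3 + D_4/(1+r)^4 + D_5/(1+r)^5 + TV/(1+r)^5
    = 22520.00000 + 23370.98618 + 24254.12943 + 25170.64492 + 26121.79372 + 367519.12547 = 488956.67972

€488956.68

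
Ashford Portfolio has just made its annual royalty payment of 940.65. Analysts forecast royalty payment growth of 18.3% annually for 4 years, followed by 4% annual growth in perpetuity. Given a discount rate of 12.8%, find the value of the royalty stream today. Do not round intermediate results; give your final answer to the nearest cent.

17692.90

D_1 = 1112.78895
D_2 = 1316.42933
D_3 = 1557.33589
D_4 = 1842.32836
Terminal value at year 4: TV = D_4×(1+g_2)/(r−g_2) = 1916.02150/0.088 = 21772.97157
P_0 = D_1/(1+r)^1 + D_2/(1+r)^2 + D_3/(1+r)^3 + D_4/(1+r)^4 + TV/(1+r)^4
    = 986.51503 + 1034.61638 + 1085.06310 + 1137.96955 + 13448.73100 = 17692.89505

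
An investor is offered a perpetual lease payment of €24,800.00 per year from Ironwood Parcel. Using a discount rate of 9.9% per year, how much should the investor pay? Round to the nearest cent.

Level perpetuity: PV = C / r = €24,800.00 / 0.099 = €250,505.05

€250505.05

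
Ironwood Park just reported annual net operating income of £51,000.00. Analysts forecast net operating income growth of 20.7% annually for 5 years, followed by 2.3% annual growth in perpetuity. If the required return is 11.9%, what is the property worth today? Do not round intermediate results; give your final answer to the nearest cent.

£1115377.76

D_1 = 61557.00000
D_2 = 74299.29900
D_3 = 89679.25389
D_4 = 108242.85945
D_5 = 130649.13135
Terminal value at year 5: TV = D_5×(1+g_2)/(r−g_2) = 133654.06138/0.096 = 1392229.80600
P_0 = D_1/(1+r)^1 + D_2/(1+r)^2 + D_3/(1+r)^3 + D_4/(1+r)^4 + D_5/(1+r)^5 + TV/(1+r)^5
    = 55010.72386 + 59336.85764 + 64003.20569 + 69036.52303 + 74465.66872 + 793524.78232 = 1115377.76127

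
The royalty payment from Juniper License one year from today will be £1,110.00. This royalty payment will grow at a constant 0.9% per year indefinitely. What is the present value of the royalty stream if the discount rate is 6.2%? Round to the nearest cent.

£20943.40

Growing perpetuity: P = D₁ / (r − g) = £1,110.0000 / (0.062 − 0.009) = £20,943.40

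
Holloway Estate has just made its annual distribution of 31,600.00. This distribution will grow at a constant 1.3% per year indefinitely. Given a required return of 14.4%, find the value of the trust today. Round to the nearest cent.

D₁ = D₀ × (1 + g) = 31,600.00 × 1.013 = 32,010.8000
Growing perpetuity: P = D₁ / (r − g) = 32,010.8000 / (0.144 − 0.013) = 244,357.25

244357.25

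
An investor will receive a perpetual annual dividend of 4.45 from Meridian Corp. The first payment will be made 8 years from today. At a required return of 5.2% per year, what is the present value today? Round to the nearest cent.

Value at end of year 7: C / r = 4.45 / 0.052 = 85.5769
Discount to today: PV = 85.5769 / (1 + 0.052)^7 = 85.5769 / 1.425969 = 60.01

60.01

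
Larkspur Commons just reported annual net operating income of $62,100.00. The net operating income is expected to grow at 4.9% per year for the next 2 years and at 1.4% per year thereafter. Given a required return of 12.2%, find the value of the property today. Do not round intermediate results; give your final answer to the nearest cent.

D_1 = 65142.90000
D_2 = 68334.90210
Terminal value at year 2: TV = D_2×(1+g_2)/(r−g_2) = 69291.59073/0.108 = 641588.80305
P_0 = D_1/(1+r)^1 + D_2/(1+r)^2 + TV/(1+r)^2
    = 58059.62567 + 54282.12774 + 509648.86602 = 621990.61943

$621990.62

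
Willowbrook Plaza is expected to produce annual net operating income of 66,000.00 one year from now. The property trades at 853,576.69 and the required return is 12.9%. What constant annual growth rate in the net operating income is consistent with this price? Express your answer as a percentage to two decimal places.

5.17%

P = D₁/(r−g) ⇒ g = r − D₁/P = 0.129 − 66,000.00/853,576.69 = 0.051678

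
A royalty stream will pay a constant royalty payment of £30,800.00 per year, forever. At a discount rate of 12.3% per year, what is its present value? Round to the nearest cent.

Level perpetuity: PV = C / r = £30,800.00 / 0.123 = £250,406.50

£250406.50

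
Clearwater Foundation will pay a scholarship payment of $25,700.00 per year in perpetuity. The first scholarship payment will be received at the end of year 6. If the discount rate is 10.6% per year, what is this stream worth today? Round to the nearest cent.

Value at end of year 5: C / r = $25,700.00 / 0.106 = $242,452.8302
Discount to today: PV = $242,452.8302 / (1 + 0.106)^5 = $242,452.8302 / 1.654915 = $146,504.72

$146504.72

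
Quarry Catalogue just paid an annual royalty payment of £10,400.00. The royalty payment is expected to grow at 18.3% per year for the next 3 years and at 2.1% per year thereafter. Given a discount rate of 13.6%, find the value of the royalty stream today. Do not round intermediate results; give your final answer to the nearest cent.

D_1 = 12303.20000
D_2 = 14554.68560
D_3 = 17218.19306
Terminal value at year 3: TV = D_3×(1+g_2)/(r−g_2) = 17579.77512/0.115 = 152867.60973
P_0 = D_1/(1+r)^1 + D_2/(1+r)^2 + D_3/(1+r)^3 + TV/(1+r)^3
    = 10830.28169 + 11278.36553 + 11744.98805 + 104275.06777 = 138128.70304

£138128.70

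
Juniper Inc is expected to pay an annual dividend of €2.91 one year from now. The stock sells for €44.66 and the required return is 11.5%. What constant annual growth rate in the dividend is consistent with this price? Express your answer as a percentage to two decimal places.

P = D₁/(r−g) ⇒ g = r − D₁/P = 0.115 − €2.91/€44.66 = 0.049841

4.98%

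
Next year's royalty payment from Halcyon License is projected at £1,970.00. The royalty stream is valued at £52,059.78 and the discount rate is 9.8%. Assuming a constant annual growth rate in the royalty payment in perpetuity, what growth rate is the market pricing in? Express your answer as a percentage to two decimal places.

6.02%

P = D₁/(r−g) ⇒ g = r − D₁/P = 0.098 − £1,970.00/£52,059.78 = 0.060159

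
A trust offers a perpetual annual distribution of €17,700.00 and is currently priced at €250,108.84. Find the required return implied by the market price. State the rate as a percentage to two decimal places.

7.08%

P = C/r ⇒ r = C/P = €17,700.00/€250,108.84 = 0.070769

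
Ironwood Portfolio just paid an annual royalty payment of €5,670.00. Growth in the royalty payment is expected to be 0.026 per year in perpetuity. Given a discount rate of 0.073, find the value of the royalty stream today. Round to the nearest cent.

D₁ = D₀ × (1 + g) = €5,670.00 × 1.026 = €5,817.4200
Growing perpetuity: P = D₁ / (r − g) = €5,817.4200 / (0.073 − 0.026) = €123,774.89

€123774.89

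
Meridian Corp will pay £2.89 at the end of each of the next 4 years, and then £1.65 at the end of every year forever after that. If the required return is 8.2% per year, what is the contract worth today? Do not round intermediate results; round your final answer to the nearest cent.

PV of 4-year annuity: £2.89 × [1 − (1+0.082)^−4] / 0.082 = 9.52959
Perpetuity value at year 4: £1.65 / 0.082 = 20.12195
PV of perpetuity: 20.12195 / (1+0.082)^4 = 14.68118
Total PV = 9.52959 + 14.68118 = 24.21077

£24.21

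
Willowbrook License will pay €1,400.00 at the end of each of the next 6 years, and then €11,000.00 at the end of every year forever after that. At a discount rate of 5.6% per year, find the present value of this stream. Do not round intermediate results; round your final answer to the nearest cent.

€148623.12

PV of 6-year annuity: €1,400.00 × [1 − (1+0.056)^−6] / 0.056 = 6971.62847
Perpetuity value at year 6: €11,000.00 / 0.056 = 196428.57143
PV of perpetuity: 196428.57143 / (1+0.056)^6 = 141651.49060
Total PV = 6971.62847 + 141651.49060 = 148623.11907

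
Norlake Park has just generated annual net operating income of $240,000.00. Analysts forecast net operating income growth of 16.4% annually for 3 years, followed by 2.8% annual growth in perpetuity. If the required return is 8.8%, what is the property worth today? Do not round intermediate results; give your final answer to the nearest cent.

$5860654.41

D_1 = 279360.00000
D_2 = 325175.04000
D_3 = 378503.74656
Terminal value at year 3: TV = D_3×(1+g_2)/(r−g_2) = 389101.85146/0.06 = 6485030.85773
P_0 = D_1/(1+r)^1 + D_2/(1+r)^2 + D_3/(1+r)^3 + TV/(1+r)^3
    = 256764.70588 + 274700.47578 + 293889.11195 + 5035300.11815 = 5860654.41176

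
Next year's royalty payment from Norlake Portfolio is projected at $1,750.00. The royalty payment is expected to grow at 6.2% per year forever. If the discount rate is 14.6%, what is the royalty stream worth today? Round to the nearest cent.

$20833.33

Growing perpetuity: P = D₁ / (r − g) = $1,750.0000 / (0.146 − 0.062) = $20,833.33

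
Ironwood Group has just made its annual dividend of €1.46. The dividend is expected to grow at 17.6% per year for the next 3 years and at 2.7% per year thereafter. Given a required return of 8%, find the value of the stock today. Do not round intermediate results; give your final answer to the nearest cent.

D_1 = 1.71696
D_2 = 2.01914
D_3 = 2.37451
Terminal value at year 3: TV = D_3×(1+g_2)/(r−g_2) = 2.43863/0.053 = 46.01182
P_0 = D_1/(1+r)^1 + D_2/(1+r)^2 + D_3/(1+r)^3 + TV/(1+r)^3
    = 1.58978 + 1.73109 + 1.88497 + 36.52566 = 41.73150

€41.73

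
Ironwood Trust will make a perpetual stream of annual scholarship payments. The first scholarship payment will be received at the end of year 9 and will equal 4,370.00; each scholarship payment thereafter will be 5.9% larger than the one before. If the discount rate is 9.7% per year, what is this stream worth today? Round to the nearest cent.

Value at end of year 8: C₁ / (r − g) = 4,370.00 / (0.097 − 0.059) = 115,000.0000
Discount to today: PV = 115,000.0000 / (1 + 0.097)^8 = 115,000.0000 / 2.097264 = 54,833.36

54833.36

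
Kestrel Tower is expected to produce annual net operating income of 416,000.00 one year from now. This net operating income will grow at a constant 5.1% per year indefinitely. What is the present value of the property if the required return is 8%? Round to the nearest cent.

14344827.59

Growing perpetuity: P = D₁ / (r − g) = 416,000.0000 / (0.08 − 0.051) = 14,344,827.59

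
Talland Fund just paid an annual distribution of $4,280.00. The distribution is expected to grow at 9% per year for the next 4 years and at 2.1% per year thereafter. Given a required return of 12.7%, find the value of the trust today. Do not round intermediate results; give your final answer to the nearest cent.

$51832.54

D_1 = 4665.20000
D_2 = 5085.06800
D_3 = 5542.72412
D_4 = 6041.56929
Terminal value at year 4: TV = D_4×(1+g_2)/(r−g_2) = 6168.44225/0.106 = 58192.85138
P_0 = D_1/(1+r)^1 + D_2/(1+r)^2 + D_3/(1+r)^3 + D_4/(1+r)^4 + TV/(1+r)^4
    = 4139.48536 + 4003.58389 + 3872.14413 + 3745.01961 + 36072.31156 = 51832.54456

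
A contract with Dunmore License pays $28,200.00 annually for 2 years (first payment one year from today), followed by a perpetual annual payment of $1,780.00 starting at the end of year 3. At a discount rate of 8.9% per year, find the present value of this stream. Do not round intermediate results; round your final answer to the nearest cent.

$66538.83

PV of 2-year annuity: $28,200.00 × [1 − (1+0.089)^−2] / 0.089 = 49674.30377
Perpetuity value at year 2: $1,780.00 / 0.089 = 20000.00000
PV of perpetuity: 20000.00000 / (1+0.089)^2 = 16864.52976
Total PV = 49674.30377 + 16864.52976 = 66538.83353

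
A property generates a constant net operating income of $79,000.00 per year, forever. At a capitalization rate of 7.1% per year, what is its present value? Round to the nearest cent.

Level perpetuity: PV = C / r = $79,000.00 / 0.071 = $1,112,676.06

$1112676.06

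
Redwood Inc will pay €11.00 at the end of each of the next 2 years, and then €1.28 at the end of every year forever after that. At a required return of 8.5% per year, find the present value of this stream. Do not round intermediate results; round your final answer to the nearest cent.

€32.27

PV of 2-year annuity: €11.00 × [1 − (1+0.085)^−2] / 0.085 = 19.48226
Perpetuity value at year 2: €1.28 / 0.085 = 15.05882
PV of perpetuity: 15.05882 / (1+0.085)^2 = 12.79180
Total PV = 19.48226 + 12.79180 = 32.27405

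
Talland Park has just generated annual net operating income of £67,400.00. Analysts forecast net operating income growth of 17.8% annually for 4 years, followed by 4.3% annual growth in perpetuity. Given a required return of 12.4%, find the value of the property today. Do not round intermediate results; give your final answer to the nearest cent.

£1350642.69

D_1 = 79397.20000
D_2 = 93529.90160
D_3 = 110178.22408
D_4 = 129789.94797
Terminal value at year 4: TV = D_4×(1+g_2)/(r−g_2) = 135370.91573/0.081 = 1671245.87327
P_0 = D_1/(1+r)^1 + D_2/(1+r)^2 + D_3/(1+r)^3 + D_4/(1+r)^4 + TV/(1+r)^4
    = 70638.07829 + 74031.72262 + 77588.40681 + 81315.96372 + 1047068.52044 = 1350642.69188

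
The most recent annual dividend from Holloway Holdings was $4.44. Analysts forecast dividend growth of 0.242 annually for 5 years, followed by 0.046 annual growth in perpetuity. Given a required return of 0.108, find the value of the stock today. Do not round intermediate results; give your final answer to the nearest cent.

$164.24

D_1 = 5.51448
D_2 = 6.84898
D_3 = 8.50644
D_4 = 10.56500
D_5 = 13.12173
Terminal value at year 5: TV = D_5×(1+g_2)/(r−g_2) = 13.72532/0.062 = 221.37621
P_0 = D_1/(1+r)^1 + D_2/(1+r)^2 + D_3/(1+r)^3 + D_4/(1+r)^4 + D_5/(1+r)^5 + TV/(1+r)^5
    = 4.97697 + 5.57888 + 6.25358 + 7.00988 + 7.85764 + 132.56600 = 164.24293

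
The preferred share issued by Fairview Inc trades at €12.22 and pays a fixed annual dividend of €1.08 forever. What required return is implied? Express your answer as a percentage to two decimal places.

8.84%

P = C/r ⇒ r = C/P = €1.08/€12.22 = 0.088380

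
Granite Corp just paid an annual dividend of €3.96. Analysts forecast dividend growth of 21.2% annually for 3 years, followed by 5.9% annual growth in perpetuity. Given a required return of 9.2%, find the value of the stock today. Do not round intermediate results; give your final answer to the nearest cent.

€188.43

D_1 = 4.79952
D_2 = 5.81702
D_3 = 7.05023
Terminal value at year 3: TV = D_3×(1+g_2)/(r−g_2) = 7.46619/0.033 = 226.24817
P_0 = D_1/(1+r)^1 + D_2/(1+r)^2 + D_3/(1+r)^3 + TV/(1+r)^3
    = 4.39516 + 4.87815 + 5.41421 + 173.74693 = 188.43446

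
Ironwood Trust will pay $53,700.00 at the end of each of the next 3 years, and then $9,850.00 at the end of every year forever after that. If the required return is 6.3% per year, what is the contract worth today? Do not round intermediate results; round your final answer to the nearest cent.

PV of 3-year annuity: $53,700.00 × [1 − (1+0.063)^−3] / 0.063 = 142747.72456
Perpetuity value at year 3: $9,850.00 / 0.063 = 156349.20635
PV of perpetuity: 156349.20635 / (1+0.063)^3 = 130165.49896
Total PV = 142747.72456 + 130165.49896 = 272913.22352

$272913.22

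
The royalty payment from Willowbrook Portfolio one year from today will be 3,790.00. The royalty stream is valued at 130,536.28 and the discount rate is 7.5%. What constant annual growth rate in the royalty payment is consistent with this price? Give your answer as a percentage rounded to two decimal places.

4.60%

P = D₁/(r−g) ⇒ g = r − D₁/P = 0.075 − 3,790.00/130,536.28 = 0.045966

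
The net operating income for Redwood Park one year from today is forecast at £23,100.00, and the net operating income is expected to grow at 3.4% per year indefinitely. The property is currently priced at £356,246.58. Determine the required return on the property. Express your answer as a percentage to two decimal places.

P = D₁/(r − g) ⇒ r = D₁/P + g = £23,100.0000/£356,246.58 + 0.034 = 0.064843 + 0.034 = 0.098843

9.88%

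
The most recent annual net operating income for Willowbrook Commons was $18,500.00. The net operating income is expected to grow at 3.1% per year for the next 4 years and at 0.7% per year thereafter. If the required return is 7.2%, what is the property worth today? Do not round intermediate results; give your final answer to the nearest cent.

$312402.85

D_1 = 19073.50000
D_2 = 19664.77850
D_3 = 20274.38663
D_4 = 20902.89262
Terminal value at year 4: TV = D_4×(1+g_2)/(r−g_2) = 21049.21287/0.065 = 323834.04411
P_0 = D_1/(1+r)^1 + D_2/(1+r)^2 + D_3/(1+r)^3 + D_4/(1+r)^4 + TV/(1+r)^4
    = 17792.44403 + 17111.94944 + 16457.48122 + 15828.04397 + 245212.92738 = 312402.84604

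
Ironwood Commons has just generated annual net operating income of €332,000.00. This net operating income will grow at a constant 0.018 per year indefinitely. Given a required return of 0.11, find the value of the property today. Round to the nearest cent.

D₁ = D₀ × (1 + g) = €332,000.00 × 1.018 = €337,976.0000
Growing perpetuity: P = D₁ / (r − g) = €337,976.0000 / (0.11 − 0.018) = €3,673,652.17

€3673652.17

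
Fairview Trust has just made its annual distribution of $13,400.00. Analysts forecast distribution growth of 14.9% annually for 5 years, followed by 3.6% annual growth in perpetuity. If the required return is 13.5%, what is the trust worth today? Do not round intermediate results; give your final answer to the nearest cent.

D_1 = 15396.60000
D_2 = 17690.69340
D_3 = 20326.60672
D_4 = 23355.27112
D_5 = 26835.20651
Terminal value at year 5: TV = D_5×(1+g_2)/(r−g_2) = 27801.27395/0.099 = 280820.94897
P_0 = D_1/(1+r)^1 + D_2/(1+r)^2 + D_3/(1+r)^3 + D_4/(1+r)^4 + D_5/(1+r)^5 + TV/(1+r)^5
    = 13565.28634 + 13732.61146 + 13902.00050 + 14073.47892 + 14247.07249 + 149090.57681 = 218611.02653

$218611.03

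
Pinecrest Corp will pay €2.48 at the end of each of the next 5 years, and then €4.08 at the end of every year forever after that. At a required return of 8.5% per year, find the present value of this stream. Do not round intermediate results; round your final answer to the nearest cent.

PV of 5-year annuity: €2.48 × [1 − (1+0.085)^−5] / 0.085 = 9.77279
Perpetuity value at year 5: €4.08 / 0.085 = 48.00000
PV of perpetuity: 48.00000 / (1+0.085)^5 = 31.92218
Total PV = 9.77279 + 31.92218 = 41.69497

€41.69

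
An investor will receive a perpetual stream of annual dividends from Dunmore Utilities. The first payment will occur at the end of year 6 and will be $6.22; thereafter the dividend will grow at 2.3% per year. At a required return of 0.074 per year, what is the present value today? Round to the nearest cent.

Value at end of year 5: C₁ / (r − g) = $6.22 / (0.074 − 0.023) = $121.9608
Discount to today: PV = $121.9608 / (1 + 0.074)^5 = $121.9608 / 1.428964 = $85.35

$85.35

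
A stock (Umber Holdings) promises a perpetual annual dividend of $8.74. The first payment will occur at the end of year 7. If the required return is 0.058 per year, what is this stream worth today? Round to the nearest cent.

Value at end of year 6: C / r = $8.74 / 0.058 = $150.6897
Discount to today: PV = $150.6897 / (1 + 0.058)^6 = $150.6897 / 1.402536 = $107.44

$107.44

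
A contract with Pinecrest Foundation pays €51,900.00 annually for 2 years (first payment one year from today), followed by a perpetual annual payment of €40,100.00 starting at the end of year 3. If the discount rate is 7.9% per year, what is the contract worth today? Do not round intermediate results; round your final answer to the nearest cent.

PV of 2-year annuity: €51,900.00 × [1 − (1+0.079)^−2] / 0.079 = 92678.49182
Perpetuity value at year 2: €40,100.00 / 0.079 = 507594.93671
PV of perpetuity: 507594.93671 / (1+0.079)^2 = 435987.85536
Total PV = 92678.49182 + 435987.85536 = 528666.34718

€528666.35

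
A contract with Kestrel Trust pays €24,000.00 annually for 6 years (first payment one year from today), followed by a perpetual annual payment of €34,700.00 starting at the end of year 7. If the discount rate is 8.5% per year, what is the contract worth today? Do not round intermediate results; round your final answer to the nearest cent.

PV of 6-year annuity: €24,000.00 × [1 − (1+0.085)^−6] / 0.085 = 109286.09207
Perpetuity value at year 6: €34,700.00 / 0.085 = 408235.29412
PV of perpetuity: 408235.29412 / (1+0.085)^6 = 250225.81933
Total PV = 109286.09207 + 250225.81933 = 359511.91140

€359511.91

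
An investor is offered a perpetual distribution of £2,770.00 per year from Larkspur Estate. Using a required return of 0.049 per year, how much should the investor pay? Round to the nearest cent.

Level perpetuity: PV = C / r = £2,770.00 / 0.049 = £56,530.61

£56530.61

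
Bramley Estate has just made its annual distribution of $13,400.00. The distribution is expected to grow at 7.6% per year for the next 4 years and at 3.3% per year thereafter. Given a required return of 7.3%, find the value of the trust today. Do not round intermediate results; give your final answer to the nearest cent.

$403917.10

D_1 = 14418.40000
D_2 = 15514.19840
D_3 = 16693.27748
D_4 = 17961.96657
Terminal value at year 4: TV = D_4×(1+g_2)/(r−g_2) = 18554.71146/0.04 = 463867.78659
P_0 = D_1/(1+r)^1 + D_2/(1+r)^2 + D_3/(1+r)^3 + D_4/(1+r)^4 + TV/(1+r)^4
    = 13437.46505 + 13475.03485 + 13512.70969 + 13550.48987 + 349941.40085 = 403917.10031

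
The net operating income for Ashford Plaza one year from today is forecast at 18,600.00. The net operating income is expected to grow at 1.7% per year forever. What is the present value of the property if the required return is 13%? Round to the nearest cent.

Growing perpetuity: P = D₁ / (r − g) = 18,600.0000 / (0.13 − 0.017) = 164,601.77

164601.77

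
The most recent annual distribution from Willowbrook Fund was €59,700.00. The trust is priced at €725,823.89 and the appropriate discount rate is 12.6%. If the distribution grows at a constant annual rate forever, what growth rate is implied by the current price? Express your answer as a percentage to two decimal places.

P = D₀(1+g)/(r−g) ⇒ P(r−g) = D₀(1+g) ⇒ g(P+D₀) = P·r − D₀
g = (P·r − D₀)/(P + D₀) = (€725,823.89×0.126 − €59,700.00) / (€725,823.89 + €59,700.00) = 0.040424

4.04%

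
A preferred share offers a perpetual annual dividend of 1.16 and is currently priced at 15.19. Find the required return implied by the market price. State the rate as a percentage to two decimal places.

P = C/r ⇒ r = C/P = 1.16/15.19 = 0.076366

7.64%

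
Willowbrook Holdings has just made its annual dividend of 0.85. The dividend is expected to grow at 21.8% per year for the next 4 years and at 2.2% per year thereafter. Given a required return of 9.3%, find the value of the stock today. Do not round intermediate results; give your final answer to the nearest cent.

23.36

D_1 = 1.03530
D_2 = 1.26100
D_3 = 1.53589
D_4 = 1.87072
Terminal value at year 4: TV = D_4×(1+g_2)/(r−g_2) = 1.91187/0.071 = 26.92778
P_0 = D_1/(1+r)^1 + D_2/(1+r)^2 + D_3/(1+r)^3 + D_4/(1+r)^4 + TV/(1+r)^4
    = 0.94721 + 1.05554 + 1.17625 + 1.31077 + 18.86774 = 23.35751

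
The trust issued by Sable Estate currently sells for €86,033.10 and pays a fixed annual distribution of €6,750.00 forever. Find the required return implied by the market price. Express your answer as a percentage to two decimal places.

P = C/r ⇒ r = C/P = €6,750.00/€86,033.10 = 0.078458

7.85%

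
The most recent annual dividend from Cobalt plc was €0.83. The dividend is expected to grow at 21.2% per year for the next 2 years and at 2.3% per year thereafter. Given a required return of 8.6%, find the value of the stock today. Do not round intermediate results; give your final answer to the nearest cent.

D_1 = 1.00596
D_2 = 1.21922
Terminal value at year 2: TV = D_2×(1+g_2)/(r−g_2) = 1.24727/0.063 = 19.79787
P_0 = D_1/(1+r)^1 + D_2/(1+r)^2 + TV/(1+r)^2
    = 0.92630 + 1.03377 + 16.78645 = 18.74651

€18.75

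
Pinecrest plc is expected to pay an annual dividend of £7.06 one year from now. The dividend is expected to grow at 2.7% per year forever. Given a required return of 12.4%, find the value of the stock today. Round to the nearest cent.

£72.78

Growing perpetuity: P = D₁ / (r − g) = £7.0600 / (0.124 − 0.027) = £72.78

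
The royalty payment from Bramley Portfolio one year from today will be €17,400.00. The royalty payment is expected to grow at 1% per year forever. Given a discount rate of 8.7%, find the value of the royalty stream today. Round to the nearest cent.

€225974.03

Growing perpetuity: P = D₁ / (r − g) = €17,400.0000 / (0.087 − 0.01) = €225,974.03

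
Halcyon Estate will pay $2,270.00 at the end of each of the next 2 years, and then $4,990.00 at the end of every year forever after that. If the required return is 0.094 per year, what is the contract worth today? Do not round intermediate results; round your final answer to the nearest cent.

PV of 2-year annuity: $2,270.00 × [1 − (1+0.094)^−2] / 0.094 = 3971.62184
Perpetuity value at year 2: $4,990.00 / 0.094 = 53085.10638
PV of perpetuity: 53085.10638 / (1+0.094)^2 = 44354.53678
Total PV = 3971.62184 + 44354.53678 = 48326.15862

$48326.16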